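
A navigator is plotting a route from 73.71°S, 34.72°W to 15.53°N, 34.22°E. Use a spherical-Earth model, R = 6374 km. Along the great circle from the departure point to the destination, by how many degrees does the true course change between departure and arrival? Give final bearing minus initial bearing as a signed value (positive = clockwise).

-50.2°

Initial bearing θ₁ = atan2(sin Δλ cos φ₂, cos φ₁ sin φ₂ − sin φ₁ cos φ₂ cos Δλ) = 65.62°
Final bearing θ₂ = (initial bearing from the destination back to the start) + 180° = 15.38°
Δθ = θ₂ − θ₁ = -50.2°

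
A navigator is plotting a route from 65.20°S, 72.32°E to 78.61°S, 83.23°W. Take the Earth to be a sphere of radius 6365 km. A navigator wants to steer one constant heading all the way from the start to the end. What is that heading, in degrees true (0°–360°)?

253.8°

Δψ = ln[tan(π/4+φ₂/2)/tan(π/4+φ₁/2)] = -0.7906
Δλ = -2.7149 rad (taken the short way round)
course = atan2(Δλ, Δψ) = 253.76°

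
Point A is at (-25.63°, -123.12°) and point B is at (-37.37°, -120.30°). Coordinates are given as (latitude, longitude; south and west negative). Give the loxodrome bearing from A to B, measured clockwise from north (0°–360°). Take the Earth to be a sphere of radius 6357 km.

168.5°

Δψ = ln[tan(π/4+φ₂/2)/tan(π/4+φ₁/2)] = -0.2411
Δλ = +0.0492 rad (taken the short way round)
course = atan2(Δλ, Δψ) = 168.46°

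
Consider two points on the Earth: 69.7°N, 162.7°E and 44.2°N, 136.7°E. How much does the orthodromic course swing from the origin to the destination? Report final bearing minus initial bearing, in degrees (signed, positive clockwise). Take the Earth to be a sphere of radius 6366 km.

-22.4°

At departure: θ₁ = atan2(sin Δλ cos φ₂, cos φ₁ sin φ₂ − sin φ₁ cos φ₂ cos Δλ) = 220.93°
At arrival: θ₂ = atan2(sin Δλ cos φ₁, −cos φ₂ sin φ₁ + sin φ₂ cos φ₁ cos Δλ) = 198.48°
Δθ = θ₂ − θ₁ = -22.4°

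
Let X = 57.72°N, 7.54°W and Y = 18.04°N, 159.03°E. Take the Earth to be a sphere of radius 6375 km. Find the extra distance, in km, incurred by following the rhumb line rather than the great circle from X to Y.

Great circle: cos σ = sin φ₁ sin φ₂ + cos φ₁ cos φ₂ cos Δλ,  σ = 1.8050 rad → d_gc = 11507.1 km
Rhumb line: Δψ = -0.9198, q = Δφ/Δψ = 0.7529, d_rh = R√(Δφ²+q²Δλ²) = 14636.4 km
Excess = 14636.4 − 11507.1 = 3129.3 ≈ 3129 km

3129 km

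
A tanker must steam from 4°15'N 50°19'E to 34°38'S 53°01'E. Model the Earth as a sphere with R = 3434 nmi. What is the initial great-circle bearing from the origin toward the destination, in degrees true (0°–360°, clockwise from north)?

176.5°

N = sin Δλ·cos φ₂ = +0.0388;  D = cos φ₁ sin φ₂ − sin φ₁ cos φ₂ cos Δλ = -0.6277
initial course = atan2(N, D) = 176.47°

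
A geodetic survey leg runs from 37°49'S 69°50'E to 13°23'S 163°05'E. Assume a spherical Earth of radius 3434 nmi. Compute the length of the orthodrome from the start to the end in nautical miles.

cos σ = sin φ₁ sin φ₂ + cos φ₁ cos φ₂ cos Δλ
      = sin(-37.82°)sin(-13.38°) + cos(-37.82°)cos(-13.38°)cos(93.25°) = 0.0983
σ = 84.356° → d = Rσ = 3434·1.47229 = 5056 nmi

5056 nmi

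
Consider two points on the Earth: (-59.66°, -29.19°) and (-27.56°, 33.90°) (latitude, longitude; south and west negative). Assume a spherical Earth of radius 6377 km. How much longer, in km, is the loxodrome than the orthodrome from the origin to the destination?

159 km

Great circle: cos σ = sin φ₁ sin φ₂ + cos φ₁ cos φ₂ cos Δλ,  σ = 0.9248 rad → d_gc = 5897.5 km
Rhumb line: Δψ = +0.8044, q = Δφ/Δψ = 0.6965, d_rh = R√(Δφ²+q²Δλ²) = 6056.4 km
Excess = 6056.4 − 5897.5 = 158.9 ≈ 159 km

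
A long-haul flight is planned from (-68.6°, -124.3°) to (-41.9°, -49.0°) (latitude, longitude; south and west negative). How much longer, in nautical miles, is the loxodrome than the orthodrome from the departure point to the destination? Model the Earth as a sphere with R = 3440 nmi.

Great circle: cos σ = sin φ₁ sin φ₂ + cos φ₁ cos φ₂ cos Δλ,  σ = 0.8083 rad → d_gc = 2780.7 nmi
Rhumb line: Δψ = +0.8594, q = Δφ/Δψ = 0.5422, d_rh = R√(Δφ²+q²Δλ²) = 2929.0 nmi
Excess = 2929.0 − 2780.7 = 148.3 ≈ 148 nmi

148 nmi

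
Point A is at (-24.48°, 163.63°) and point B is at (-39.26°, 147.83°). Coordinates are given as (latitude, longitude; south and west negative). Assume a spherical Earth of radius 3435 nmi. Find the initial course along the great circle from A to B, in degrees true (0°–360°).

218.3°

N = sin Δλ·cos φ₂ = -0.2108;  D = cos φ₁ sin φ₂ − sin φ₁ cos φ₂ cos Δλ = -0.2672
initial course = atan2(N, D) = 218.27°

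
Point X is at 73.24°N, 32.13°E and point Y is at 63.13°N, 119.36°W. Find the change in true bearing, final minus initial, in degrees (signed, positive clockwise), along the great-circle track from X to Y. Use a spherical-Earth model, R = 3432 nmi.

At departure: θ₁ = atan2(sin Δλ cos φ₂, cos φ₁ sin φ₂ − sin φ₁ cos φ₂ cos Δλ) = 341.30°
At arrival: θ₂ = atan2(sin Δλ cos φ₁, −cos φ₂ sin φ₁ + sin φ₂ cos φ₁ cos Δλ) = 191.80°
Δθ = θ₂ − θ₁ = -149.5°

-149.5°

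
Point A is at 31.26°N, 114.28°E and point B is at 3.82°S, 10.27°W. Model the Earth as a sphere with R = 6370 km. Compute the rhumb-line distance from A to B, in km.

13778 km

Δψ = ln[tan(π/4+φ₂/2)/tan(π/4+φ₁/2)] = -0.6416;  Δφ = -0.6123 rad,  Δλ = -2.1738 rad
q = Δφ/Δψ = 0.9543
d = R·√(Δφ² + q²Δλ²) = 6370·2.16292 = 13778 km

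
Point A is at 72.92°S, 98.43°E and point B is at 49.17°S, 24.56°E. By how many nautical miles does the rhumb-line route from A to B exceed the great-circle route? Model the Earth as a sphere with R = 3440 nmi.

Great circle: cos σ = sin φ₁ sin φ₂ + cos φ₁ cos φ₂ cos Δλ,  σ = 0.6815 rad → d_gc = 2344.3 nmi
Rhumb line: Δψ = +0.9077, q = Δφ/Δψ = 0.4567, d_rh = R√(Δφ²+q²Δλ²) = 2477.0 nmi
Excess = 2477.0 − 2344.3 = 132.7 ≈ 133 nmi

133 nmi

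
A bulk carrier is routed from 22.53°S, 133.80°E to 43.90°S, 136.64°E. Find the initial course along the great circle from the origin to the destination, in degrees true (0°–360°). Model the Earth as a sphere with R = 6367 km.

θ = atan2( sin Δλ·cos φ₂ ,  cos φ₁ sin φ₂ − sin φ₁ cos φ₂ cos Δλ )
  = atan2(+0.0357, -0.3647) = 174.41°

174.4°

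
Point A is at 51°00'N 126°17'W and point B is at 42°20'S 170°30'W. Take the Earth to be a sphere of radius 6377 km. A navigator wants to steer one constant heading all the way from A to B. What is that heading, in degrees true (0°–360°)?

Δψ = ln[tan(π/4+φ₂/2)/tan(π/4+φ₁/2)] = -1.8551
Δλ = -0.7717 rad (taken the short way round)
course = atan2(Δλ, Δψ) = 202.59°

202.6°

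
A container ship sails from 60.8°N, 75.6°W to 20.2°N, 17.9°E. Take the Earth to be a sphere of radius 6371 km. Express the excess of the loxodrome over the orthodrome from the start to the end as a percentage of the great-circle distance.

6.0%

Great circle: σ = 1.2938 rad → d_gc = Rσ = 8242.8 km
Rhumb: Δφ = -0.7086, Δλ = +1.6319, Δψ = -0.9851, q = Δφ/Δψ = 0.7193 → d_rh = R√(Δφ²+q²Δλ²) = 8735.4 km
Excess = (8735.4 − 8242.8) / 8242.8 = 492.6 / 8242.8 = 5.98% ≈ 6.0%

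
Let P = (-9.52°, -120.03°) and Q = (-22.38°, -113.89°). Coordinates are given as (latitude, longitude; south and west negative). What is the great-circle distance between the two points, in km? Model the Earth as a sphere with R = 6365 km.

cos σ = sin φ₁ sin φ₂ + cos φ₁ cos φ₂ cos Δλ
      = sin(-9.52°)sin(-22.38°) + cos(-9.52°)cos(-22.38°)cos(6.14°) = 0.9697
σ = 14.144° → d = Rσ = 6365·0.24686 = 1571 km

1571 km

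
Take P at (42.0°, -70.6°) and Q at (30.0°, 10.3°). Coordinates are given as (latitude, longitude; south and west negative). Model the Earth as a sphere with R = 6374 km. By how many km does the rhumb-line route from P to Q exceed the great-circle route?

Great circle: cos σ = sin φ₁ sin φ₂ + cos φ₁ cos φ₂ cos Δλ,  σ = 1.1193 rad → d_gc = 7134.1 km
Rhumb line: Δψ = -0.2599, q = Δφ/Δψ = 0.8060, d_rh = R√(Δφ²+q²Δλ²) = 7375.5 km
Excess = 7375.5 − 7134.1 = 241.4 ≈ 241 km

241 km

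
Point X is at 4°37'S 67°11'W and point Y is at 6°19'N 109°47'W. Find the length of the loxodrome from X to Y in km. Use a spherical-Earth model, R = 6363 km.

Δψ = ln[tan(π/4+φ₂/2)/tan(π/4+φ₁/2)] = +0.1911;  Δφ = +0.1908 rad,  Δλ = -0.7435 rad
q = Δφ/Δψ = 0.9984
d = R·√(Δφ² + q²Δλ²) = 6363·0.76643 = 4877 km

4877 km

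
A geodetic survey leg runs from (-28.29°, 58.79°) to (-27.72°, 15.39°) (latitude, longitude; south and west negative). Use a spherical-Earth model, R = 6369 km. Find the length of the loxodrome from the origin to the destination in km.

4260 km

Δψ = ln[tan(π/4+φ₂/2)/tan(π/4+φ₁/2)] = +0.0113;  Δφ = +0.0099 rad,  Δλ = -0.7575 rad
q = Δφ/Δψ = 0.8829
d = R·√(Δφ² + q²Δλ²) = 6369·0.66885 = 4260 km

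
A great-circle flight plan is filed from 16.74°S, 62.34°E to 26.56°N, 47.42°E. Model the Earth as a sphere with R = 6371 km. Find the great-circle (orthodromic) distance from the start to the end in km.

Haversine: a = sin²(Δφ/2)+cos φ₁ cos φ₂ sin²(Δλ/2) = 0.15055;  σ = 2·atan2(√a,√(1−a))
σ = 45.662° → d = Rσ = 6371·0.79695 = 5077 km

5077 km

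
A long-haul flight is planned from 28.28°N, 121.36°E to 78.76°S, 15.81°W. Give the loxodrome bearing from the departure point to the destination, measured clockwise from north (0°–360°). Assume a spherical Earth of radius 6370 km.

Meridional parts: M(φ₁)=+0.5149, M(φ₂)=-2.3187 → ΔM = -2.8336;  Δλ = -2.3941 rad
tan C = Δλ / ΔM = +0.8449 → C = 220.19°

220.2°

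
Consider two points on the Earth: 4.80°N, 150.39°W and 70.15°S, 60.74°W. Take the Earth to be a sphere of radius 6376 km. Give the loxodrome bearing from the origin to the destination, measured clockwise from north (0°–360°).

Meridional parts: M(φ₁)=+0.0839, M(φ₂)=-1.7431 → ΔM = -1.8270;  Δλ = +1.5647 rad
tan C = Δλ / ΔM = -0.8564 → C = 139.42°

139.4°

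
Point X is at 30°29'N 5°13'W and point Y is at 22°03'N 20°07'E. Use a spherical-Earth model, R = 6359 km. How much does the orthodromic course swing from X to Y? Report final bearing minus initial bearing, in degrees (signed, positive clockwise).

+11.4°

Initial bearing θ₁ = atan2(sin Δλ cos φ₂, cos φ₁ sin φ₂ − sin φ₁ cos φ₂ cos Δλ) = 104.35°
Final bearing θ₂ = (initial bearing from the destination back to the start) + 180° = 115.74°
Δθ = θ₂ − θ₁ = +11.4°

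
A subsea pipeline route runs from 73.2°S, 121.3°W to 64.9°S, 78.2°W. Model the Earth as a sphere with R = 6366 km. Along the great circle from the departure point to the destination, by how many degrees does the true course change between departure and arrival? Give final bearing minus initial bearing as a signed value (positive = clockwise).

-40.6°

At departure: θ₁ = atan2(sin Δλ cos φ₂, cos φ₁ sin φ₂ − sin φ₁ cos φ₂ cos Δλ) = 83.16°
At arrival: θ₂ = atan2(sin Δλ cos φ₁, −cos φ₂ sin φ₁ + sin φ₂ cos φ₁ cos Δλ) = 42.57°
Δθ = θ₂ − θ₁ = -40.6°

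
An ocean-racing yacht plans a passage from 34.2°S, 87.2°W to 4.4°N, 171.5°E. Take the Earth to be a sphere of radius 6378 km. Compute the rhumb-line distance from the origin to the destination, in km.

11492 km

Rhumb course C = atan2(Δλ, Δψ) with Δψ = ln[tan(π/4+φ₂/2)/tan(π/4+φ₁/2)] = +0.7127, Δλ = -1.7680 → C = 291.96°
d = R·|Δφ| / |cos C| = 6378·0.67370 / 0.37389 = 11492 km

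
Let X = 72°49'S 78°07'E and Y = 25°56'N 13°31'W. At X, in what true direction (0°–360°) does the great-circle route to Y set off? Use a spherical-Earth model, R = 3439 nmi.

θ = atan2( sin Δλ·cos φ₂ ,  cos φ₁ sin φ₂ − sin φ₁ cos φ₂ cos Δλ )
  = atan2(-0.8989, +0.1047) = 276.64°

276.6°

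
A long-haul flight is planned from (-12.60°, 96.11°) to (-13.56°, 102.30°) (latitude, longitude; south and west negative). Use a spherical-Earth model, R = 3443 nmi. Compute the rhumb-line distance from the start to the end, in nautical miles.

Rhumb course C = atan2(Δλ, Δψ) with Δψ = ln[tan(π/4+φ₂/2)/tan(π/4+φ₁/2)] = -0.0172, Δλ = +0.1080 → C = 99.05°
d = R·|Δφ| / |cos C| = 3443·0.01676 / 0.15724 = 367 nmi

367 nmi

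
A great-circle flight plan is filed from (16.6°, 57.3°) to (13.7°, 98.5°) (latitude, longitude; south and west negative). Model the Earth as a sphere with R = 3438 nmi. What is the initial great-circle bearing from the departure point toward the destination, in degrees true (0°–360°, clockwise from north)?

θ = atan2( sin Δλ·cos φ₂ ,  cos φ₁ sin φ₂ − sin φ₁ cos φ₂ cos Δλ )
  = atan2(+0.6399, +0.0181) = 88.38°

88.4°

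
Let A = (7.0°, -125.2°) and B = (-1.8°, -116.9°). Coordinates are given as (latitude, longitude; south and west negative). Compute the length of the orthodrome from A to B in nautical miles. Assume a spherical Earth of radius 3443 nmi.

726 nmi

Haversine: a = sin²(Δφ/2)+cos φ₁ cos φ₂ sin²(Δλ/2) = 0.01108;  σ = 2·atan2(√a,√(1−a))
σ = 12.085° → d = Rσ = 3443·0.21093 = 726 nmi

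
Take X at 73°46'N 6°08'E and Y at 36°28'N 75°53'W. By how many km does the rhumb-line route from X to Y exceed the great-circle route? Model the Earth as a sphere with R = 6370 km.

375 km

Great circle: cos σ = sin φ₁ sin φ₂ + cos φ₁ cos φ₂ cos Δλ,  σ = 0.9249 rad → d_gc = 5891.870 km
Rhumb line: Δψ = -1.2632, q = Δφ/Δψ = 0.5154, d_rh = R√(Δφ²+q²Δλ²) = 6267.366 km
Excess = 6267.366 − 5891.870 = 375.496 ≈ 375 km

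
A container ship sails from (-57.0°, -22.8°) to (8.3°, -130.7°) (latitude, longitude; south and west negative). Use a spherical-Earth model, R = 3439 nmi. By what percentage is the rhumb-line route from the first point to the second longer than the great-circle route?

4.5%

Great circle: σ = 1.8616 rad → d_gc = Rσ = 6402.0 nmi
Rhumb: Δφ = +1.1397, Δλ = -1.8832, Δψ = +1.3620, q = Δφ/Δψ = 0.8368 → d_rh = R√(Δφ²+q²Δλ²) = 6688.0 nmi
Excess = (6688.0 − 6402.0) / 6402.0 = 286.0 / 6402.0 = 4.47% ≈ 4.5%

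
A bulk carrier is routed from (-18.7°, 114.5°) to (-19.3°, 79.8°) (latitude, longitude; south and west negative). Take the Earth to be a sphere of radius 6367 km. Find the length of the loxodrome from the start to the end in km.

3647 km

Δψ = ln[tan(π/4+φ₂/2)/tan(π/4+φ₁/2)] = -0.0111;  Δφ = -0.0105 rad,  Δλ = -0.6056 rad
q = Δφ/Δψ = 0.9455
d = R·√(Δφ² + q²Δλ²) = 6367·0.57273 = 3647 km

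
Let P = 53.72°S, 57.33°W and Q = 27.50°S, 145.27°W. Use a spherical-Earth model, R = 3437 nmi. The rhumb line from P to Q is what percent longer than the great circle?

5.1%

Great circle: σ = 1.1690 rad → d_gc = Rσ = 4017.8 nmi
Rhumb: Δφ = +0.4576, Δλ = -1.5348, Δψ = +0.6164, q = Δφ/Δψ = 0.7425 → d_rh = R√(Δφ²+q²Δλ²) = 4220.7 nmi
Excess = (4220.7 − 4017.8) / 4017.8 = 202.9 / 4017.8 = 5.05003% ≈ 5.1%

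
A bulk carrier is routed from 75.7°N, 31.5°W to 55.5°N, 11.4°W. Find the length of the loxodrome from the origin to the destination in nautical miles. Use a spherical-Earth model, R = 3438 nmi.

Rhumb course C = atan2(Δλ, Δψ) with Δψ = ln[tan(π/4+φ₂/2)/tan(π/4+φ₁/2)] = -0.9064, Δλ = +0.3508 → C = 158.84°
d = R·|Δφ| / |cos C| = 3438·0.35256 / 0.93258 = 1300 nmi

1300 nmi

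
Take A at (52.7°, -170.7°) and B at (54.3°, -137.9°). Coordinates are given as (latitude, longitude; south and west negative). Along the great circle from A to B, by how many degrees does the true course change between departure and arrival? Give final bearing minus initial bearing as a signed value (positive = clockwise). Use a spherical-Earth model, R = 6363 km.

Initial bearing θ₁ = atan2(sin Δλ cos φ₂, cos φ₁ sin φ₂ − sin φ₁ cos φ₂ cos Δλ) = 72.13°
Final bearing θ₂ = (initial bearing from the destination back to the start) + 180° = 98.75°
Δθ = θ₂ − θ₁ = +26.6°

+26.6°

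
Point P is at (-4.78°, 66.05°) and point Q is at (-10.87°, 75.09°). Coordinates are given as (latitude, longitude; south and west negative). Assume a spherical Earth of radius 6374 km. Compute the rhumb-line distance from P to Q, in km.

Rhumb course C = atan2(Δλ, Δψ) with Δψ = ln[tan(π/4+φ₂/2)/tan(π/4+φ₁/2)] = -0.1073, Δλ = +0.1578 → C = 124.23°
d = R·|Δφ| / |cos C| = 6374·0.10629 / 0.56250 = 1204 km

1204 km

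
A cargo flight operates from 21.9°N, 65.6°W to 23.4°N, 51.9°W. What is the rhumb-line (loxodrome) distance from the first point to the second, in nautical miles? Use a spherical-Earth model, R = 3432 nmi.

Rhumb course C = atan2(Δλ, Δψ) with Δψ = ln[tan(π/4+φ₂/2)/tan(π/4+φ₁/2)] = +0.0284, Δλ = +0.2391 → C = 83.23°
d = R·|Δφ| / |cos C| = 3432·0.02618 / 0.11782 = 763 nmi

763 nmi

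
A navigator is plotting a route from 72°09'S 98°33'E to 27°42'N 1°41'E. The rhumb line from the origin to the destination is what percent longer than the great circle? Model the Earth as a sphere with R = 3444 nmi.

3.9%

Great circle: σ = 2.0657 rad → d_gc = Rσ = 7114.1 nmi
Rhumb: Δφ = +1.7427, Δλ = -1.6906, Δψ = +2.3547, q = Δφ/Δψ = 0.7401 → d_rh = R√(Δφ²+q²Δλ²) = 7388.7 nmi
Excess = (7388.7 − 7114.1) / 7114.1 = 274.6 / 7114.1 = 3.86% ≈ 3.9%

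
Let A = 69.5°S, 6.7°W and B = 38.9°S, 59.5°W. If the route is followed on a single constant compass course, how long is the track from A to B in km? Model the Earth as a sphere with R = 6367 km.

Rhumb course C = atan2(Δλ, Δψ) with Δψ = ln[tan(π/4+φ₂/2)/tan(π/4+φ₁/2)] = +0.9722, Δλ = -0.9215 → C = 316.53°
d = R·|Δφ| / |cos C| = 6367·0.53407 / 0.72575 = 4685 km

4685 km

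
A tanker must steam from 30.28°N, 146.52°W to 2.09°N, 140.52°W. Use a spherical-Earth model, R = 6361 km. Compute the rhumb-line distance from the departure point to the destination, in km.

3193 km

Δψ = ln[tan(π/4+φ₂/2)/tan(π/4+φ₁/2)] = -0.5185;  Δφ = -0.4920 rad,  Δλ = +0.1047 rad
q = Δφ/Δψ = 0.9490
d = R·√(Δφ² + q²Δλ²) = 6361·0.50194 = 3193 km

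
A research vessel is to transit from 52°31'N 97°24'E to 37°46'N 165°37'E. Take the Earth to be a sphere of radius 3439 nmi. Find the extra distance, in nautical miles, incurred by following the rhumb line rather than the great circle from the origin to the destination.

Great circle: cos σ = sin φ₁ sin φ₂ + cos φ₁ cos φ₂ cos Δλ,  σ = 0.8440 rad → d_gc = 2902.4 nmi
Rhumb line: Δψ = -0.3681, q = Δφ/Δψ = 0.6994, d_rh = R√(Δφ²+q²Δλ²) = 2997.5 nmi
Excess = 2997.5 − 2902.4 = 95.1 ≈ 95 nmi

95 nmi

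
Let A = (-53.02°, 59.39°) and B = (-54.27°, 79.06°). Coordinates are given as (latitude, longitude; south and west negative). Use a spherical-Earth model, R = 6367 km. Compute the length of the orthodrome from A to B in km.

1299 km

Haversine: a = sin²(Δφ/2)+cos φ₁ cos φ₂ sin²(Δλ/2) = 0.01037;  σ = 2·atan2(√a,√(1−a))
σ = 11.688° → d = Rσ = 6367·0.20400 = 1299 km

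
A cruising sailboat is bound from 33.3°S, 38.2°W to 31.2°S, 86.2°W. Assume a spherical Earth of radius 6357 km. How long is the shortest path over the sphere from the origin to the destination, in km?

Haversine: a = sin²(Δφ/2)+cos φ₁ cos φ₂ sin²(Δλ/2) = 0.11861;  σ = 2·atan2(√a,√(1−a))
σ = 40.290° → d = Rσ = 6357·0.70319 = 4470 km

4470 km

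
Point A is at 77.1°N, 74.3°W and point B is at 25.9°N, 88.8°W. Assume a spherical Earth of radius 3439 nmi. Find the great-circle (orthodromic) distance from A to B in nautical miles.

Haversine: a = sin²(Δφ/2)+cos φ₁ cos φ₂ sin²(Δλ/2) = 0.18990;  σ = 2·atan2(√a,√(1−a))
σ = 51.669° → d = Rσ = 3439·0.90179 = 3101 nmi

3101 nmi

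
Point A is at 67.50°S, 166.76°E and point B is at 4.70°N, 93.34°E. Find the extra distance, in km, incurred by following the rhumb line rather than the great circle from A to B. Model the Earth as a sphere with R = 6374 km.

264 km

Great circle: cos σ = sin φ₁ sin φ₂ + cos φ₁ cos φ₂ cos Δλ,  σ = 1.5377 rad → d_gc = 9801.0 km
Rhumb line: Δψ = +1.6970, q = Δφ/Δψ = 0.7426, d_rh = R√(Δφ²+q²Δλ²) = 10064.7 km
Excess = 10064.7 − 9801.0 = 263.7 ≈ 264 km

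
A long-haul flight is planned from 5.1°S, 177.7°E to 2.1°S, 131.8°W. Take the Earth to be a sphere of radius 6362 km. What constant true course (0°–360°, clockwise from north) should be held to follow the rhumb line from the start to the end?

Δψ = ln[tan(π/4+φ₂/2)/tan(π/4+φ₁/2)] = +0.0525
Δλ = +0.8814 rad (taken the short way round)
course = atan2(Δλ, Δψ) = 86.59°

86.6°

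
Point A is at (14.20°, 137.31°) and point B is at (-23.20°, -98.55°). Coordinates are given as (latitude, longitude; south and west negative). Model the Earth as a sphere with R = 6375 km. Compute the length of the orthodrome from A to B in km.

Haversine: a = sin²(Δφ/2)+cos φ₁ cos φ₂ sin²(Δλ/2) = 0.79836;  σ = 2·atan2(√a,√(1−a))
σ = 126.635° → d = Rσ = 6375·2.21019 = 14090 km

14090 km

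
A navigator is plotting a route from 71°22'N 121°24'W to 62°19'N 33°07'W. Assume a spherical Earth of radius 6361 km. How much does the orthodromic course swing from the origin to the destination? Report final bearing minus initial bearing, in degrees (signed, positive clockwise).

Initial bearing θ₁ = atan2(sin Δλ cos φ₂, cos φ₁ sin φ₂ − sin φ₁ cos φ₂ cos Δλ) = 59.85°
Final bearing θ₂ = (initial bearing from the destination back to the start) + 180° = 143.51°
Δθ = θ₂ − θ₁ = +83.7°

+83.7°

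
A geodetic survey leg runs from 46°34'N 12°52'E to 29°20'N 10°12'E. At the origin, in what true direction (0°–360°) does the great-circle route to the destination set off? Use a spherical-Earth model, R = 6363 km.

187.8°

N = sin Δλ·cos φ₂ = -0.0406;  D = cos φ₁ sin φ₂ − sin φ₁ cos φ₂ cos Δλ = -0.2956
initial course = atan2(N, D) = 187.81°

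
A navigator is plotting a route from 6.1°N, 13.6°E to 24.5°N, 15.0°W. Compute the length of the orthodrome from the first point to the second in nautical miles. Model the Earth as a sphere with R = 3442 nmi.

1984 nmi

Haversine: a = sin²(Δφ/2)+cos φ₁ cos φ₂ sin²(Δλ/2) = 0.08076;  σ = 2·atan2(√a,√(1−a))
σ = 33.021° → d = Rσ = 3442·0.57632 = 1984 nmi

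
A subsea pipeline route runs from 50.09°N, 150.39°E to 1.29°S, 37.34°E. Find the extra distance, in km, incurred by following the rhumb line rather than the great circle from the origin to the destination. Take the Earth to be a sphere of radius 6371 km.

554 km

Great circle: cos σ = sin φ₁ sin φ₂ + cos φ₁ cos φ₂ cos Δλ,  σ = 1.8425 rad → d_gc = 11738.8 km
Rhumb line: Δψ = -1.0356, q = Δφ/Δψ = 0.8659, d_rh = R√(Δφ²+q²Δλ²) = 12293.0 km
Excess = 12293.0 − 11738.8 = 554.2 ≈ 554 km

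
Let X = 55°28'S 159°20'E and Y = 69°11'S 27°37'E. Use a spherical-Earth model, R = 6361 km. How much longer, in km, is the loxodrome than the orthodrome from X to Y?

1220 km

Great circle: cos σ = sin φ₁ sin φ₂ + cos φ₁ cos φ₂ cos Δλ,  σ = 0.8815 rad → d_gc = 5607.5 km
Rhumb line: Δψ = -0.5260, q = Δφ/Δψ = 0.4551, d_rh = R√(Δφ²+q²Δλ²) = 6827.3 km
Excess = 6827.3 − 5607.5 = 1219.8 ≈ 1220 km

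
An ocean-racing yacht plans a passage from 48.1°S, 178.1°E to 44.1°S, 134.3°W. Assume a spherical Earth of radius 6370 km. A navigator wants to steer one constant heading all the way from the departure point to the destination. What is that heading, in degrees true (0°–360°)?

83.1°

Meridional parts: M(φ₁)=-0.9601, M(φ₂)=-0.8593 → ΔM = +0.1007;  Δλ = +0.8308 rad
tan C = Δλ / ΔM = +8.2462 → C = 83.09°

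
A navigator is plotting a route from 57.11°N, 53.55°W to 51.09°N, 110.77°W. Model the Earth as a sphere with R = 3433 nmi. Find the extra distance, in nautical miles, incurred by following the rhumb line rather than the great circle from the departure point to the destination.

Great circle: cos σ = sin φ₁ sin φ₂ + cos φ₁ cos φ₂ cos Δλ,  σ = 0.5771 rad → d_gc = 1981.0 nmi
Rhumb line: Δψ = -0.1796, q = Δφ/Δψ = 0.5851, d_rh = R√(Δφ²+q²Δλ²) = 2038.1 nmi
Excess = 2038.1 − 1981.0 = 57.1 ≈ 57 nmi

57 nmi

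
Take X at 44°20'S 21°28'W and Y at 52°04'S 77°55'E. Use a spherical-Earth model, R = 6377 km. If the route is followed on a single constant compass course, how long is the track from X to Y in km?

Δψ = ln[tan(π/4+φ₂/2)/tan(π/4+φ₁/2)] = -0.2030;  Δφ = -0.1350 rad,  Δλ = +1.7346 rad
q = Δφ/Δψ = 0.6648
d = R·√(Δφ² + q²Δλ²) = 6377·1.16094 = 7403 km

7403 km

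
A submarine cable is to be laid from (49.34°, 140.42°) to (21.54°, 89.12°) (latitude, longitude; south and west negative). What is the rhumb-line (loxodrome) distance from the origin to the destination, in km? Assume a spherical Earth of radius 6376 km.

Δψ = ln[tan(π/4+φ₂/2)/tan(π/4+φ₁/2)] = -0.6078;  Δφ = -0.4852 rad,  Δλ = -0.8954 rad
q = Δφ/Δψ = 0.7983
d = R·√(Δφ² + q²Δλ²) = 6376·0.86392 = 5508 km

5508 km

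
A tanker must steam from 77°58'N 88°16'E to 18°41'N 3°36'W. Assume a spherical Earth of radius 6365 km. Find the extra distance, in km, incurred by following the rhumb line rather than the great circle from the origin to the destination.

Great circle: cos σ = sin φ₁ sin φ₂ + cos φ₁ cos φ₂ cos Δλ,  σ = 1.2589 rad → d_gc = 8012.9 km
Rhumb line: Δψ = -1.9180, q = Δφ/Δψ = 0.5395, d_rh = R√(Δφ²+q²Δλ²) = 8583.9 km
Excess = 8583.9 − 8012.9 = 571.0 ≈ 571 km

571 km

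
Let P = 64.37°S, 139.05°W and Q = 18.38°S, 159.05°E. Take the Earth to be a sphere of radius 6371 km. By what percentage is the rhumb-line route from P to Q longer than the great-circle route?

2.5%

Great circle: σ = 1.0728 rad → d_gc = Rσ = 6835.0 km
Rhumb: Δφ = +0.8027, Δλ = -1.0804, Δψ = +1.1543, q = Δφ/Δψ = 0.6954 → d_rh = R√(Δφ²+q²Δλ²) = 7004.3 km
Excess = (7004.3 − 6835.0) / 6835.0 = 169.3 / 6835.0 = 2.48% ≈ 2.5%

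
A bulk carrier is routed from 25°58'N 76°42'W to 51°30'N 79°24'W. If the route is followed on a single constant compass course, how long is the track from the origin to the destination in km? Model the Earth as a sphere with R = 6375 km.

Δψ = ln[tan(π/4+φ₂/2)/tan(π/4+φ₁/2)] = +0.5825;  Δφ = +0.4456 rad,  Δλ = -0.0471 rad
q = Δφ/Δψ = 0.7650
d = R·√(Δφ² + q²Δλ²) = 6375·0.44710 = 2850 km

2850 km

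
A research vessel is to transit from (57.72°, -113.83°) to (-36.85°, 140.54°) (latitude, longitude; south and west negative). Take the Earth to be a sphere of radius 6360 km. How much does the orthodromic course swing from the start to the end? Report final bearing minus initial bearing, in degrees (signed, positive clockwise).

-38.8°

Initial bearing θ₁ = atan2(sin Δλ cos φ₂, cos φ₁ sin φ₂ − sin φ₁ cos φ₂ cos Δλ) = 259.85°
Final bearing θ₂ = (initial bearing from the destination back to the start) + 180° = 221.07°
Δθ = θ₂ − θ₁ = -38.8°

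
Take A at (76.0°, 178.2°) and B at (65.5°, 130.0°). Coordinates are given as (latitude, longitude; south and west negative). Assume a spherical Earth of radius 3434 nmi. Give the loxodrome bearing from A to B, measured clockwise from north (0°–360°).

235.9°

Meridional parts: M(φ₁)=+2.0973, M(φ₂)=+1.5273 → ΔM = -0.5700;  Δλ = -0.8412 rad
tan C = Δλ / ΔM = +1.4758 → C = 235.88°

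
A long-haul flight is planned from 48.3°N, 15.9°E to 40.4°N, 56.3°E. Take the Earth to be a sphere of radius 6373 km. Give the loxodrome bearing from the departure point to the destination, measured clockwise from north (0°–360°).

105.3°

Δψ = ln[tan(π/4+φ₂/2)/tan(π/4+φ₁/2)] = -0.1933
Δλ = +0.7051 rad (taken the short way round)
course = atan2(Δλ, Δψ) = 105.33°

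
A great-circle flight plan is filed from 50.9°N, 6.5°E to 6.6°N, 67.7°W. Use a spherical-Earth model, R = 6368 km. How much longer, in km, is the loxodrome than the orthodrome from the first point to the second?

173 km

Great circle: cos σ = sin φ₁ sin φ₂ + cos φ₁ cos φ₂ cos Δλ,  σ = 1.3080 rad → d_gc = 8329.4 km
Rhumb line: Δψ = -0.9199, q = Δφ/Δψ = 0.8405, d_rh = R√(Δφ²+q²Δλ²) = 8502.1 km
Excess = 8502.1 − 8329.4 = 172.7 ≈ 173 km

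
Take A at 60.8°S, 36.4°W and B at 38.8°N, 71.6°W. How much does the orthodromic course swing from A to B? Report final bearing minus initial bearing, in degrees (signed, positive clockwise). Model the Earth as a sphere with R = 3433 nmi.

+10.7°

Initial bearing θ₁ = atan2(sin Δλ cos φ₂, cos φ₁ sin φ₂ − sin φ₁ cos φ₂ cos Δλ) = 332.46°
Final bearing θ₂ = (initial bearing from the destination back to the start) + 180° = 343.18°
Δθ = θ₂ − θ₁ = +10.7°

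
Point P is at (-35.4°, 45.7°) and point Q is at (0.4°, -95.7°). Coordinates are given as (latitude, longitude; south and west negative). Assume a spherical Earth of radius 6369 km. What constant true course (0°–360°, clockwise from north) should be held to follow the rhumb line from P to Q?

285.2°

Meridional parts: M(φ₁)=-0.6614, M(φ₂)=+0.0070 → ΔM = +0.6684;  Δλ = -2.4679 rad
tan C = Δλ / ΔM = -3.6925 → C = 285.15°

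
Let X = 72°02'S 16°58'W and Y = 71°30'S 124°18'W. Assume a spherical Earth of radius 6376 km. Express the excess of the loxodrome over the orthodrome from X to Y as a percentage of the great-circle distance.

Great circle: σ = 0.5096 rad → d_gc = Rσ = 3249.5 km
Rhumb: Δφ = +0.0093, Δλ = -1.8733, Δψ = +0.0298, q = Δφ/Δψ = 0.3129 → d_rh = R√(Δφ²+q²Δλ²) = 3737.4 km
Excess = (3737.4 − 3249.5) / 3249.5 = 487.9 / 3249.5 = 15.01% ≈ 15.0%

15.0%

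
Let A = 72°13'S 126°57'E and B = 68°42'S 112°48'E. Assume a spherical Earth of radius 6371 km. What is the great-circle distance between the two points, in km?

Haversine: a = sin²(Δφ/2)+cos φ₁ cos φ₂ sin²(Δλ/2) = 0.00262;  σ = 2·atan2(√a,√(1−a))
σ = 5.873° → d = Rσ = 6371·0.10251 = 653 km

653 km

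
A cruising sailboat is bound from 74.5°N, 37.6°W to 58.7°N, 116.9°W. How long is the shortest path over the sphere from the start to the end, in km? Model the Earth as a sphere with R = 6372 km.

cos σ = sin φ₁ sin φ₂ + cos φ₁ cos φ₂ cos Δλ
      = sin(74.50°)sin(58.70°) + cos(74.50°)cos(58.70°)cos(-79.30°) = 0.8492
σ = 31.880° → d = Rσ = 6372·0.55640 = 3545 km

3545 km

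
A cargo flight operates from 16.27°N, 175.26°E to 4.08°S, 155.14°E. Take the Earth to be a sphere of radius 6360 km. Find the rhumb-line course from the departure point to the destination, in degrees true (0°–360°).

224.4°

Δψ = ln[tan(π/4+φ₂/2)/tan(π/4+φ₁/2)] = -0.3591
Δλ = -0.3512 rad (taken the short way round)
course = atan2(Δλ, Δψ) = 224.36°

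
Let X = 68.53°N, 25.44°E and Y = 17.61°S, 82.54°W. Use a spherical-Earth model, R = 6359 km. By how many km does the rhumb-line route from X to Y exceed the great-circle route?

Great circle: cos σ = sin φ₁ sin φ₂ + cos φ₁ cos φ₂ cos Δλ,  σ = 1.9706 rad → d_gc = 12531.0 km
Rhumb line: Δψ = -1.9752, q = Δφ/Δψ = 0.7611, d_rh = R√(Δφ²+q²Δλ²) = 13213.8 km
Excess = 13213.8 − 12531.0 = 682.8 ≈ 683 km

683 km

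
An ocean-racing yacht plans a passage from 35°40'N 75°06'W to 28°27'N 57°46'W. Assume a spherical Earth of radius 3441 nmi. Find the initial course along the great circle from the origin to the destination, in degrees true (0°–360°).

111.3°

θ = atan2( sin Δλ·cos φ₂ ,  cos φ₁ sin φ₂ − sin φ₁ cos φ₂ cos Δλ )
  = atan2(+0.2620, -0.1023) = 111.34°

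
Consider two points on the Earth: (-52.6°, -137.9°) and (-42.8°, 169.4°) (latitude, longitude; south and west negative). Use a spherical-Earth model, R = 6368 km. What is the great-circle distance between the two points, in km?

3992 km

cos σ = sin φ₁ sin φ₂ + cos φ₁ cos φ₂ cos Δλ
      = sin(-52.60°)sin(-42.80°) + cos(-52.60°)cos(-42.80°)cos(-52.70°) = 0.8098
σ = 35.922° → d = Rσ = 6368·0.62696 = 3992 km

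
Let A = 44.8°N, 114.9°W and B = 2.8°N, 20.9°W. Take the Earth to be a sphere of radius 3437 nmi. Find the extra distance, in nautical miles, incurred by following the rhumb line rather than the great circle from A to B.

Great circle: cos σ = sin φ₁ sin φ₂ + cos φ₁ cos φ₂ cos Δλ,  σ = 1.5858 rad → d_gc = 5450.4 nmi
Rhumb line: Δψ = -0.8276, q = Δφ/Δψ = 0.8858, d_rh = R√(Δφ²+q²Δλ²) = 5594.2 nmi
Excess = 5594.2 − 5450.4 = 143.8 ≈ 144 nmi

144 nmi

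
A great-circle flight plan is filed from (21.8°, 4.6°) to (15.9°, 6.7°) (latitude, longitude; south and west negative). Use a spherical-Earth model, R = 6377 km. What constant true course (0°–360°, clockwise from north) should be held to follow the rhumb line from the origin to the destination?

Δψ = ln[tan(π/4+φ₂/2)/tan(π/4+φ₁/2)] = -0.1089
Δλ = +0.0367 rad (taken the short way round)
course = atan2(Δλ, Δψ) = 161.39°

161.4°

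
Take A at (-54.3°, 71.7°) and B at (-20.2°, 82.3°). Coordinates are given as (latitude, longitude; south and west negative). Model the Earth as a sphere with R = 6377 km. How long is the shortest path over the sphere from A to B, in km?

3900 km

Haversine: a = sin²(Δφ/2)+cos φ₁ cos φ₂ sin²(Δλ/2) = 0.09064;  σ = 2·atan2(√a,√(1−a))
σ = 35.044° → d = Rσ = 6377·0.61163 = 3900 km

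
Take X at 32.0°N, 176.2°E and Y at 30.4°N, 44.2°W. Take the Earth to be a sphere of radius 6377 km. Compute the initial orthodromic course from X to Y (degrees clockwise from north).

35.7°

N = sin Δλ·cos φ₂ = +0.5590;  D = cos φ₁ sin φ₂ − sin φ₁ cos φ₂ cos Δλ = +0.7772
initial course = atan2(N, D) = 35.73°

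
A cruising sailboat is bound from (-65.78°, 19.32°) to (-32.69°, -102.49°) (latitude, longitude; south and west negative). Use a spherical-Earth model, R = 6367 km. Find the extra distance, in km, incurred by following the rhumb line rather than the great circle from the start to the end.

1144 km

Great circle: cos σ = sin φ₁ sin φ₂ + cos φ₁ cos φ₂ cos Δλ,  σ = 1.2550 rad → d_gc = 7990.6 km
Rhumb line: Δψ = +0.9349, q = Δφ/Δψ = 0.6178, d_rh = R√(Δφ²+q²Δλ²) = 9135.0 km
Excess = 9135.0 − 7990.6 = 1144.4 ≈ 1144 km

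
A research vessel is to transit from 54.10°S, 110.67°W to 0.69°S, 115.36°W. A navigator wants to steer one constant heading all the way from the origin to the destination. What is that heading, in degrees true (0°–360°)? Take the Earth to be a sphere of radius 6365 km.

355.8°

Δψ = ln[tan(π/4+φ₂/2)/tan(π/4+φ₁/2)] = +1.1151
Δλ = -0.0819 rad (taken the short way round)
course = atan2(Δλ, Δψ) = 355.80°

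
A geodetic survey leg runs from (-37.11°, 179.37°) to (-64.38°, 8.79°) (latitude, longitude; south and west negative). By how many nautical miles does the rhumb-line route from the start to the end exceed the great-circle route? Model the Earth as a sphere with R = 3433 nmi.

1738 nmi

Great circle: cos σ = sin φ₁ sin φ₂ + cos φ₁ cos φ₂ cos Δλ,  σ = 1.3655 rad → d_gc = 4687.8 nmi
Rhumb line: Δψ = -0.7827, q = Δφ/Δψ = 0.6081, d_rh = R√(Δφ²+q²Δλ²) = 6425.9 nmi
Excess = 6425.9 − 4687.8 = 1738.1 ≈ 1738 nmi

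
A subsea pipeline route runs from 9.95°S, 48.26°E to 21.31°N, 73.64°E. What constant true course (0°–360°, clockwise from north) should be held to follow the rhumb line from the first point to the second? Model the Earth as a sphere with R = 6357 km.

Δψ = ln[tan(π/4+φ₂/2)/tan(π/4+φ₁/2)] = +0.5554
Δλ = +0.4430 rad (taken the short way round)
course = atan2(Δλ, Δψ) = 38.58°

38.6°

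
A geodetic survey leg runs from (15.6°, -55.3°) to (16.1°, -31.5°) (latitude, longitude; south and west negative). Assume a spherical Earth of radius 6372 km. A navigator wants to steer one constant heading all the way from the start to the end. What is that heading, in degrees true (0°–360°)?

Meridional parts: M(φ₁)=+0.2757, M(φ₂)=+0.2848 → ΔM = +0.0091;  Δλ = +0.4154 rad
tan C = Δλ / ΔM = +45.7901 → C = 88.75°

88.7°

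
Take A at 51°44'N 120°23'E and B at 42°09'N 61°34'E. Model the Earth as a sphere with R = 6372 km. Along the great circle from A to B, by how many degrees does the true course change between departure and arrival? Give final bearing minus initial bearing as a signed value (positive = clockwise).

At departure: θ₁ = atan2(sin Δλ cos φ₂, cos φ₁ sin φ₂ − sin φ₁ cos φ₂ cos Δλ) = 280.21°
At arrival: θ₂ = atan2(sin Δλ cos φ₁, −cos φ₂ sin φ₁ + sin φ₂ cos φ₁ cos Δλ) = 235.30°
Δθ = θ₂ − θ₁ = -44.9°

-44.9°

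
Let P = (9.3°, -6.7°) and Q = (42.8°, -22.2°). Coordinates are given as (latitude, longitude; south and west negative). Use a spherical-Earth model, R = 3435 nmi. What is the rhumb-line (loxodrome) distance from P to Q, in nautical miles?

2168 nmi

Δψ = ln[tan(π/4+φ₂/2)/tan(π/4+φ₁/2)] = +0.6650;  Δφ = +0.5847 rad,  Δλ = -0.2705 rad
q = Δφ/Δψ = 0.8792
d = R·√(Δφ² + q²Δλ²) = 3435·0.63121 = 2168 nmi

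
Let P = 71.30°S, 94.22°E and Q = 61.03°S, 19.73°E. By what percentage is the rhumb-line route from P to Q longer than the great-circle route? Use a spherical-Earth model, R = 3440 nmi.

Great circle: σ = 0.5152 rad → d_gc = Rσ = 1772.1 nmi
Rhumb: Δφ = +0.1792, Δλ = -1.3001, Δψ = +0.4504, q = Δφ/Δψ = 0.3979 → d_rh = R√(Δφ²+q²Δλ²) = 1883.5 nmi
Excess = (1883.5 − 1772.1) / 1772.1 = 111.4 / 1772.1 = 6.29% ≈ 6.3%

6.3%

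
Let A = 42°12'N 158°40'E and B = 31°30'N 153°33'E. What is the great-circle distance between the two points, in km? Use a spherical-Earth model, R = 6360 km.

Haversine: a = sin²(Δφ/2)+cos φ₁ cos φ₂ sin²(Δλ/2) = 0.00995;  σ = 2·atan2(√a,√(1−a))
σ = 11.451° → d = Rσ = 6360·0.19985 = 1271 km

1271 km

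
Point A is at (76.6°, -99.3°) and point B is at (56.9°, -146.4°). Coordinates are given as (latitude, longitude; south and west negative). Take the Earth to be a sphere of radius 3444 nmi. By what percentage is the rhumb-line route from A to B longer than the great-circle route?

2.4%

Great circle: σ = 0.4486 rad → d_gc = Rσ = 1544.9 nmi
Rhumb: Δφ = -0.3438, Δλ = -0.8221, Δψ = -0.9281, q = Δφ/Δψ = 0.3705 → d_rh = R√(Δφ²+q²Δλ²) = 1581.9 nmi
Excess = (1581.9 − 1544.9) / 1544.9 = 37.0 / 1544.9 = 2.39% ≈ 2.4%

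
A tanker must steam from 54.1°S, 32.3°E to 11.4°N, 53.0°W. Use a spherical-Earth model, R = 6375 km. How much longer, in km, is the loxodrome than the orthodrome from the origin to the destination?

215 km

Great circle: cos σ = sin φ₁ sin φ₂ + cos φ₁ cos φ₂ cos Δλ,  σ = 1.6841 rad → d_gc = 10735.8 km
Rhumb line: Δψ = +1.3274, q = Δφ/Δψ = 0.8612, d_rh = R√(Δφ²+q²Δλ²) = 10950.8 km
Excess = 10950.8 − 10735.8 = 215.0 ≈ 215 km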